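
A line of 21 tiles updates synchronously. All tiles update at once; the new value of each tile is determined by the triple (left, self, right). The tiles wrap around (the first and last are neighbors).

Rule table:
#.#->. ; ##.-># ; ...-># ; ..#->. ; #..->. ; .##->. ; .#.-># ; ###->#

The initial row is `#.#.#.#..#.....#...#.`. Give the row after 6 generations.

#.#.#.#..#.#.#.#.#.#.

generation 1: #.#.#.#..#.###.#.#.#.
generation 2: #.#.#.#..#..##.#.#.#.
generation 3: #.#.#.#..#...#.#.#.#.
generation 4: #.#.#.#..#.#.#.#.#.#.
generation 5: #.#.#.#..#.#.#.#.#.#.  (fixed point — unchanged through generation 6)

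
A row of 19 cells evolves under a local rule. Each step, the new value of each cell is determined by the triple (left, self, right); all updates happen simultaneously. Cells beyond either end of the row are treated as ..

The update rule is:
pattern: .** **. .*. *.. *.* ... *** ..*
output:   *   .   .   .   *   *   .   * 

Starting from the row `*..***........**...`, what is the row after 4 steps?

..***..***........*

step 1: ..**...********..**
step 2: ***..***........**.
step 3: *...**...********..
step 4: ..***..***........*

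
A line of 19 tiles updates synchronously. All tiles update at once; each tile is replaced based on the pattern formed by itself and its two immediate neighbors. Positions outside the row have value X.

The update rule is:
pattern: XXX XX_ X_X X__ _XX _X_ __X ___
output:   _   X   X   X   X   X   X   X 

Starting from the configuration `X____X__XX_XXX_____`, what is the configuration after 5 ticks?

XXXXXXXXXXXX_XXXXXX

XXXXXXXXXXXX_XXXXXX
___________XXX_____
XXXXXXXXXXXX_XXXXXX  (repeats tick 1; period 2)
tick 5: XXXXXXXXXXXX_XXXXXX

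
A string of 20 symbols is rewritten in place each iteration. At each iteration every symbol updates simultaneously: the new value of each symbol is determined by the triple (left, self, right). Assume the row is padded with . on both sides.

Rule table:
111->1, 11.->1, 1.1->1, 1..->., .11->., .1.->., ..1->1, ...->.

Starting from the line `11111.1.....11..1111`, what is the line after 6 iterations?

iteration 1: .11111.....1.1.1.111
iteration 2: 1.1111....1.1.1.1.11
iteration 3: .1.111...1.1.1.1.1.1
iteration 4: 1.1.11..1.1.1.1.1.1.
iteration 5: .1.1.1.1.1.1.1.1.1..
iteration 6: 1.1.1.1.1.1.1.1.1...

1.1.1.1.1.1.1.1.1...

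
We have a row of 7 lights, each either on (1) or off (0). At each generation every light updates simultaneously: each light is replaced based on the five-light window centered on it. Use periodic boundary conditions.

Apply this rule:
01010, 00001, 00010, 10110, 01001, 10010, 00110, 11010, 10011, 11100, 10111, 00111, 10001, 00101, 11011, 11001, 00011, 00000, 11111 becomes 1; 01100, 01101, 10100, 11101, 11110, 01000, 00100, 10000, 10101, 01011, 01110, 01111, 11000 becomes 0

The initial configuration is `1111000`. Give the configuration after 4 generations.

0011011

1001011
1111010
1000100
0011011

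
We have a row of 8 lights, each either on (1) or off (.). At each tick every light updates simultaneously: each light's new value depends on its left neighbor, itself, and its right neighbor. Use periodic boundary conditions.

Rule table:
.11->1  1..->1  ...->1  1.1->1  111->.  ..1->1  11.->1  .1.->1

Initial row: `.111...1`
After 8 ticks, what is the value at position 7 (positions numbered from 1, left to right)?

tick 1: 11.11111
tick 2: .111....
tick 3: 11.11111  (repeats tick 1; period 2)
tick 8: .111....
position 7 holds .

.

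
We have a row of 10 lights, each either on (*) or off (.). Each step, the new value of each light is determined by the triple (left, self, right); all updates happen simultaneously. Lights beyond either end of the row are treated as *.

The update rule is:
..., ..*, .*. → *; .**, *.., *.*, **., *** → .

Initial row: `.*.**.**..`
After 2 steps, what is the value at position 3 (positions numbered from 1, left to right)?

.

.*.......*
.*.******.
position 3 holds .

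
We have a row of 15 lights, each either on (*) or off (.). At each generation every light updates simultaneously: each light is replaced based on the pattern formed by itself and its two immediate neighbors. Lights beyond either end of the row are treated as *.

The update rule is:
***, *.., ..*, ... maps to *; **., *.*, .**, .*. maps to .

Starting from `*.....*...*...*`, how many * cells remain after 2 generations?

.*****.***.***.
..***...*...*..
count of *: 5

5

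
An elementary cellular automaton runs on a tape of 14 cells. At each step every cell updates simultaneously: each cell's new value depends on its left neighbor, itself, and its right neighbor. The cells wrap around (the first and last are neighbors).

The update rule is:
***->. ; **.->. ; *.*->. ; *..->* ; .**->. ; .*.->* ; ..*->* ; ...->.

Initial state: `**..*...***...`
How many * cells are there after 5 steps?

2

..****.*...*.*
**.....**.**.*
..*...*.......
.***.***......
*.......*.....
count of *: 2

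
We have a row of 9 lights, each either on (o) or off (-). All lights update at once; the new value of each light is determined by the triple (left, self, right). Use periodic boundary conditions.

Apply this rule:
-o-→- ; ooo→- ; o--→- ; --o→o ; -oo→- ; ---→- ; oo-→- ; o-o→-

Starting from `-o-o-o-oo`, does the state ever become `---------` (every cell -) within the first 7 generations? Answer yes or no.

yes

---------
all cells are - at generation 1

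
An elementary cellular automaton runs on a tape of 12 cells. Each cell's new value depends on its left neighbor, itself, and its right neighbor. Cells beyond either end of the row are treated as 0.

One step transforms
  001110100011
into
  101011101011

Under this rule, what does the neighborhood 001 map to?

At position 1 the neighborhood is 001; the next row has 0 there.

0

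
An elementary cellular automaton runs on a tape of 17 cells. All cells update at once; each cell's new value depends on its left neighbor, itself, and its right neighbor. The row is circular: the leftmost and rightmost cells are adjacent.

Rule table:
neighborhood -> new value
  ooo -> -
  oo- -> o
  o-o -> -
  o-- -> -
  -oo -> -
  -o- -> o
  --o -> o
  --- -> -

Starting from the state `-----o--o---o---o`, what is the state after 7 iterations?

-o-o-o-oo-o-o-o-o

----oo-oo--oo--oo
---o-o--o-o-o-o-o
--oo-o-oo-o-o-o-o
-o-o-o--o-o-o-o-o
-o-o-o-oo-o-o-o-o
-o-o-o--o-o-o-o-o  (repeats iteration 4; period 2)
iteration 7: -o-o-o-oo-o-o-o-o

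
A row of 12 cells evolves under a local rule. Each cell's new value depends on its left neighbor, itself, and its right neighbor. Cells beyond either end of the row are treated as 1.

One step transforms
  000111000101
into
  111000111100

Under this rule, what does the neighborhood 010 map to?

At position 9 the neighborhood is 010; the next row has 1 there.

1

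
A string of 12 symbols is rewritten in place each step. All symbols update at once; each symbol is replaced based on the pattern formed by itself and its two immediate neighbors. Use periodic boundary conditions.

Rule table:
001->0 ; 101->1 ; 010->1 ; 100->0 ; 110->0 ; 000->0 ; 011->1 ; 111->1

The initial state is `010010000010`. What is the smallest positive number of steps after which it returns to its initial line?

1

010010000010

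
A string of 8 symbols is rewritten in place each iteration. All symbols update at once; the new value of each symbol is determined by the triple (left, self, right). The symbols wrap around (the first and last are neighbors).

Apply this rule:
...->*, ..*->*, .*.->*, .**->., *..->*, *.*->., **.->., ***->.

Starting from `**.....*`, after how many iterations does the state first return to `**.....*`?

..*****.
**.....*

2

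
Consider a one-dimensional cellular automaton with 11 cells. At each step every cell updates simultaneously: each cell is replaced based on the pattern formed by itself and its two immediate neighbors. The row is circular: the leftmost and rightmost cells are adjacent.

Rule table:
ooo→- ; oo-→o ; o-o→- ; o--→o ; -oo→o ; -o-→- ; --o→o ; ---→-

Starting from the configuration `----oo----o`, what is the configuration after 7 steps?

o--oooo--o-
-ooo--ooo--
oo-oooo-oo-
oo-o--o-oo-
oo--oo--oo-
oooooooooo-
o--------o-

o--------o-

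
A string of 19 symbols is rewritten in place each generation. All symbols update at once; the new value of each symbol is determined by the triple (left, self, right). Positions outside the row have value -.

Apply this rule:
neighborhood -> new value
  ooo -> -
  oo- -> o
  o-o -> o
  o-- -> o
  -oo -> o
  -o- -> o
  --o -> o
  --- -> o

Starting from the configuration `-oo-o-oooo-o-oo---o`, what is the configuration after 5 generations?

ooooooo--oooooooooo
o-----oooo--------o
ooooooo--oooooooooo  (repeats generation 1; period 2)
generation 5: ooooooo--oooooooooo

ooooooo--oooooooooo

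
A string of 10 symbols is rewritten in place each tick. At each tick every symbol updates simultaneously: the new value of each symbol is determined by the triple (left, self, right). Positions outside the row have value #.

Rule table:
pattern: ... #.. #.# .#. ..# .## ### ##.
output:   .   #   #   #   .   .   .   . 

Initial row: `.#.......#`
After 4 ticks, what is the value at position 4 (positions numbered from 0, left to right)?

###.......
...#......
#..##.....
.#...#....
position 4 holds .

.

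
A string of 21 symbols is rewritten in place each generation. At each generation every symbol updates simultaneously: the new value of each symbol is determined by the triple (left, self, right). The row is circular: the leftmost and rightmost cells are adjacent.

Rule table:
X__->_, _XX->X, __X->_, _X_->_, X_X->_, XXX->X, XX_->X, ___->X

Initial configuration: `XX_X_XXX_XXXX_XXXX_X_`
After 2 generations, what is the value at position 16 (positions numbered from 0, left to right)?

X

generation 1: XX___XXX_XXXX_XXXX___
generation 2: XX_X_XXX_XXXX_XXXX_X_
position 16 holds X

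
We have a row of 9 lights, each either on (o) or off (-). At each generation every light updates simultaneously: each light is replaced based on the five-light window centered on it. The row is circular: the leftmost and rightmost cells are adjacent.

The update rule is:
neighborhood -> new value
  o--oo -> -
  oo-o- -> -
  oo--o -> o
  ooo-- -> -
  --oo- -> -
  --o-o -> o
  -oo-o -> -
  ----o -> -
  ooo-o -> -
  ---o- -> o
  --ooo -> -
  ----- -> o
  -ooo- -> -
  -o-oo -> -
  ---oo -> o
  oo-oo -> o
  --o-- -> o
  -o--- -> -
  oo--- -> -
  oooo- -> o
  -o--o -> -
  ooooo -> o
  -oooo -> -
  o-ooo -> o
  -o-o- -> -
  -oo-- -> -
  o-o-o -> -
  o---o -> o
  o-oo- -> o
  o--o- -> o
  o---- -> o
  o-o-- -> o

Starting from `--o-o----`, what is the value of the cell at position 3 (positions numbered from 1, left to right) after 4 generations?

generation 1: -oo-o-ooo
generation 2: oo----o--
generation 3: ---o-oo--
generation 4: o-oo-o--o
position 3 holds o

o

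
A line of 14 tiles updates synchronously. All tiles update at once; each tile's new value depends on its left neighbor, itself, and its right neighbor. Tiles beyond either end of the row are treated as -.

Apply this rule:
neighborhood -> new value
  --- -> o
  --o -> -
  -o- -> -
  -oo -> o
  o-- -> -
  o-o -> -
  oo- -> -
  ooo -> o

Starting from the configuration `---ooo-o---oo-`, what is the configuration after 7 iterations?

oo--o---oo-oo-

iteration 1: oo-oo----o-o--
iteration 2: o--o--oo-----o
iteration 3: ------o--ooo--
iteration 4: ooooo----oo--o
iteration 5: oooo--oo-o----
iteration 6: ooo---o----ooo
iteration 7: oo--o---oo-oo-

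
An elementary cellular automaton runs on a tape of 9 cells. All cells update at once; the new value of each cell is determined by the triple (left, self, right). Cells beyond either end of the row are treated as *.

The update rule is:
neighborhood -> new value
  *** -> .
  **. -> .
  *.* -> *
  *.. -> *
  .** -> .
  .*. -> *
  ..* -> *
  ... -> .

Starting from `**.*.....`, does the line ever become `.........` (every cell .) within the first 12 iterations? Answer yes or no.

no

..***...*
**...*.*.
..*.*****
****.....
....*...*
*..***.*.
.**...***
*..*.*...
.******.*
*......*.
.*....***
***..*...
iteration 12 is ***..*..., still not uniform .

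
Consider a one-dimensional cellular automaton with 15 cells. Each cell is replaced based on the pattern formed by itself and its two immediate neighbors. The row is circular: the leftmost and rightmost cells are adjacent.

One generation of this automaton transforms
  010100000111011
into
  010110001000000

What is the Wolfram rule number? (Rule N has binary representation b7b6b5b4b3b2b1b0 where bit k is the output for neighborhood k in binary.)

position 10: 111 → 0  (bit 7 = 0)
position 11: 110 → 0  (bit 6 = 0)
position 0: 101 → 0  (bit 5 = 0)
position 4: 100 → 1  (bit 4 = 1)
position 9: 011 → 0  (bit 3 = 0)
position 1: 010 → 1  (bit 2 = 1)
position 8: 001 → 1  (bit 1 = 1)
position 5: 000 → 0  (bit 0 = 0)
bits b7..b0 = 00010110 = 22

22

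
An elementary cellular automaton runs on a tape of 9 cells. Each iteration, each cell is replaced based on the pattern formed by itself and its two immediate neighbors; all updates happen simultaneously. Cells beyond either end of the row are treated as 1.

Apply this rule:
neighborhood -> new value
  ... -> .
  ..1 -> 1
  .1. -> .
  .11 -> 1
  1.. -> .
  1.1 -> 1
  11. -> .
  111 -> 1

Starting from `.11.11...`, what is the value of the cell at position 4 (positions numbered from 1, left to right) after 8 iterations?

1

iteration 1: 11.11...1
iteration 2: 1.11...11
iteration 3: .11...111
iteration 4: 11...1111
iteration 5: 1...11111
iteration 6: ...111111
iteration 7: ..1111111
iteration 8: .11111111
position 4 holds 1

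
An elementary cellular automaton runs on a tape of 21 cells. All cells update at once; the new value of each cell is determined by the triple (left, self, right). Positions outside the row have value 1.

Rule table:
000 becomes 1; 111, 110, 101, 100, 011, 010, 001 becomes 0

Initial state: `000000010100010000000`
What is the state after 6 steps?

011111000001000111110
000000011100010000000
011111000001000111110  (repeats step 1; period 2)
step 6: 000000011100010000000

000000011100010000000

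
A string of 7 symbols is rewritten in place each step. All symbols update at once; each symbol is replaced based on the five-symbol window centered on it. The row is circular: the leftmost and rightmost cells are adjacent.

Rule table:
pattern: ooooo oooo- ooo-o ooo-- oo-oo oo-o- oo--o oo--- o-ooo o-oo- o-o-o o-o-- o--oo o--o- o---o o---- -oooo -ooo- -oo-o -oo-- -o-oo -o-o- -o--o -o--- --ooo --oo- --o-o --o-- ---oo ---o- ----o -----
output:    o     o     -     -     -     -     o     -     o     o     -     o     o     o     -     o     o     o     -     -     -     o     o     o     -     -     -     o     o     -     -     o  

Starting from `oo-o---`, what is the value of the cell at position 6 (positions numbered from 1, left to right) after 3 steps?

o

step 1: ---oo-o
step 2: o-o---o
step 3: --oo-o-
position 6 holds o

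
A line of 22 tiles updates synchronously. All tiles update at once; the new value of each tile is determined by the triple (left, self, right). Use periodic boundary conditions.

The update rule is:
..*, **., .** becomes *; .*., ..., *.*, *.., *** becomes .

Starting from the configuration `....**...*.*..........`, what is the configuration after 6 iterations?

.*..................**

...***..*.............
..**.*.*..............
.***..................
**.*..................
**...................*
.*..................**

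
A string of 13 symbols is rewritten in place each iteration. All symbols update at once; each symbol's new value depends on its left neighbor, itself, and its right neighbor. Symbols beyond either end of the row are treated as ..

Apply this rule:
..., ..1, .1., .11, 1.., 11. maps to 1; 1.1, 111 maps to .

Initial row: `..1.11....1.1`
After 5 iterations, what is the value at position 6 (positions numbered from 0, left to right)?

1

iteration 1: 111.1111111.1
iteration 2: 1.1.1.....1.1
iteration 3: 1.1.1111111.1
iteration 4: 1.1.1.....1.1  (repeats iteration 2; period 2)
iteration 5: 1.1.1111111.1
position 6 holds 1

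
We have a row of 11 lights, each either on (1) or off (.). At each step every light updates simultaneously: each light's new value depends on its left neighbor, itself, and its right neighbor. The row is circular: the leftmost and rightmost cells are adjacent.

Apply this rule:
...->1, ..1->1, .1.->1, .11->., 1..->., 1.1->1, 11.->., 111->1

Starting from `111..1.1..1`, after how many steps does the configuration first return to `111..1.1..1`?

step 1: 11..1111.1.
step 2: ...1.11.111
step 3: .1111..1.1.
step 4: 1.11..1111.
step 5: 11...1.11.1
step 6: 1..1111..1.
step 7: 1.1.11..111
step 8: .111...1.11
step 9: 1.1..1111..
step 10: 111.1.11..1
step 11: 11.111...1.
step 12: ..1.1..1111
step 13: .1111.1.11.
step 14: 1.11.111...
step 15: 11..1.1..11
step 16: 1..1111.1.1
step 17: ..1.11.111.
step 18: 1111..1.1..
step 19: .11..1111.1
step 20: 1...1.11.11
step 21: ..1111..1.1
step 22: .1.11..1111
step 23: 111...1.11.
step 24: .1..1111..1
step 25: 11.1.11..11
step 26: 1.111...1.1
step 27: .1.1..1111.
step 28: 1111.1.11..
step 29: .11.111...1
step 30: 1..1.1..111
step 31: ..1111.1.11
step 32: .1.11.111..
step 33: 111..1.1..1

33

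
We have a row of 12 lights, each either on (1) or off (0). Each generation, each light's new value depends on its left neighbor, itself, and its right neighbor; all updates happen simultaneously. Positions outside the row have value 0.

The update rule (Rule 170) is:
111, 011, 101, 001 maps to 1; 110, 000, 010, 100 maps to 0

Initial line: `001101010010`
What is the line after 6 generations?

011010100100
110101001000
101010010000
010100100000
101001000000
010010000000

010010000000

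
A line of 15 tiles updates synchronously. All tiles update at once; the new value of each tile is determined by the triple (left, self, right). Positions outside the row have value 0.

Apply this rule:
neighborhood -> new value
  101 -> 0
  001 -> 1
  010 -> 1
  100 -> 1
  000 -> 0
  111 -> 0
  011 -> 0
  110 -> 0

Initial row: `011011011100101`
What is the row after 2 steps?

100000000011101
110000000100001

110000000100001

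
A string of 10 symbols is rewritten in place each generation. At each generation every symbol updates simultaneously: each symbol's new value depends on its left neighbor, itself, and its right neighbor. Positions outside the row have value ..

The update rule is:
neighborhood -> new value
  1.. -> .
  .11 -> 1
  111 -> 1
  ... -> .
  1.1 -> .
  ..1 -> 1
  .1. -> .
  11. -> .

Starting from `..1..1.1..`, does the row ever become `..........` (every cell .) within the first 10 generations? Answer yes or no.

yes

.1..1.....
1..1......
..1.......
.1........
1.........
..........
all cells are . at generation 6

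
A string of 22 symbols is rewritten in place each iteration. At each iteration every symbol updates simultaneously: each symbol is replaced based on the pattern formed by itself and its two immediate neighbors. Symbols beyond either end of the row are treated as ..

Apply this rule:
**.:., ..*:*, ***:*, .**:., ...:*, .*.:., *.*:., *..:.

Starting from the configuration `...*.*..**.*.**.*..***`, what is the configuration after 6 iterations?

***....*..........*.*.
.*..***..*********....
*..*.*..*.*******..***
..*....*...*****..*.*.
**..***..**.***..*....
...*.*..*....*..*..***

...*.*..*....*..*..***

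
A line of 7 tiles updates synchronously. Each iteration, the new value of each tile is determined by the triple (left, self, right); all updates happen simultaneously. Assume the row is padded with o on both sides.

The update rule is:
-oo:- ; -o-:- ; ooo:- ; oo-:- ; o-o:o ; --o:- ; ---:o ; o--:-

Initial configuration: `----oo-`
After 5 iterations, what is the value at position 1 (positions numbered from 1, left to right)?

-oo---o
o---o--
--o----
----oo-  (repeats iteration 0; period 4)
iteration 5: -oo---o
position 1 holds -

-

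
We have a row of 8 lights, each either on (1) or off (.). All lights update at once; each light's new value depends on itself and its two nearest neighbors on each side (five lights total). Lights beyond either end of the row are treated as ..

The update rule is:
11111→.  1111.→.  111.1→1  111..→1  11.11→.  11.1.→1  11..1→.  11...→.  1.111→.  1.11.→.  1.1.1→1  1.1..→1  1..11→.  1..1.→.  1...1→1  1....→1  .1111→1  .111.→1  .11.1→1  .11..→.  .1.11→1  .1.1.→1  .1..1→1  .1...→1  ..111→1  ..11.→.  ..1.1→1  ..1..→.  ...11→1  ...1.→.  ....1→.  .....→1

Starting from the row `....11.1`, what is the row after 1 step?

11.1.111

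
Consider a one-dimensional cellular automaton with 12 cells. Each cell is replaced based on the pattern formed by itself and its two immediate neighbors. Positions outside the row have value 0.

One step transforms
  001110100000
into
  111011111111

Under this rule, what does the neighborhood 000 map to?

1

At position 0 the neighborhood is 000; the next row has 1 there.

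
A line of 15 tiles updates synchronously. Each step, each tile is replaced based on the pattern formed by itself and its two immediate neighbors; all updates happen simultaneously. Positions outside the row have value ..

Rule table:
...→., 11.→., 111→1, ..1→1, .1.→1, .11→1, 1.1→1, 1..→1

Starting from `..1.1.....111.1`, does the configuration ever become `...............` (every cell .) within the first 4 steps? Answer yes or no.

no

.11111...111.11
11111.1.111.11.
1111.11111.11.1
111.11111.11.11
step 4 is 111.11111.11.11, still not uniform .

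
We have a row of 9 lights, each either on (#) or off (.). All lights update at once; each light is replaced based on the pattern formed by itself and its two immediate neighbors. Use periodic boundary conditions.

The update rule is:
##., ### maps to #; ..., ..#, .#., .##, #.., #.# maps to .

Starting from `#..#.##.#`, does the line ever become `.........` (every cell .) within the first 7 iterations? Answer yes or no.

#.....#..
.........
all cells are . at iteration 2

yes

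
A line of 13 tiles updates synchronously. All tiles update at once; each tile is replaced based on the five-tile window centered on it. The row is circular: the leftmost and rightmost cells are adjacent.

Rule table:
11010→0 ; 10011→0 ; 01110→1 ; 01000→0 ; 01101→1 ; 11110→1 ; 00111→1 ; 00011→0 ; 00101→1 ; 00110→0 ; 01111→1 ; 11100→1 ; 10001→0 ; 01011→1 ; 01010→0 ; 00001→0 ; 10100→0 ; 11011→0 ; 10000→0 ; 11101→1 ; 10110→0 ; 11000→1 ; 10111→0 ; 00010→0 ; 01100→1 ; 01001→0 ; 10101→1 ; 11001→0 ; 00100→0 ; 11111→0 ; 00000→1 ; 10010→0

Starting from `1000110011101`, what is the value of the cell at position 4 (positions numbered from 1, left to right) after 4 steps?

1100010011100
0110000011100
0011010011110
0001000011111
position 4 holds 1

1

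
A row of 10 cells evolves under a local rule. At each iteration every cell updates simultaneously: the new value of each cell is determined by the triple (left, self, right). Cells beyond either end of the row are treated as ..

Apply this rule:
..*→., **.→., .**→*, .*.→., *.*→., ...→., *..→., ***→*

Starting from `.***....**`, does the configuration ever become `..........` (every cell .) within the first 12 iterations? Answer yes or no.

yes

.**.....*.
.*........
..........
all cells are . at iteration 3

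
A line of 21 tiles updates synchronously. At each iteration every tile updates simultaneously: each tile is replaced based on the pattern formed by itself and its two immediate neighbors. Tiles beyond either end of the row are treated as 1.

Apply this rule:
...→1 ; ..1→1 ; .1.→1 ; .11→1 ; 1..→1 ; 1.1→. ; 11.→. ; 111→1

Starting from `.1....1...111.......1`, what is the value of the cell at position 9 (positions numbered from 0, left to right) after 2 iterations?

.11111111111.11111111
.1111111111..11111111
position 9 holds 1

1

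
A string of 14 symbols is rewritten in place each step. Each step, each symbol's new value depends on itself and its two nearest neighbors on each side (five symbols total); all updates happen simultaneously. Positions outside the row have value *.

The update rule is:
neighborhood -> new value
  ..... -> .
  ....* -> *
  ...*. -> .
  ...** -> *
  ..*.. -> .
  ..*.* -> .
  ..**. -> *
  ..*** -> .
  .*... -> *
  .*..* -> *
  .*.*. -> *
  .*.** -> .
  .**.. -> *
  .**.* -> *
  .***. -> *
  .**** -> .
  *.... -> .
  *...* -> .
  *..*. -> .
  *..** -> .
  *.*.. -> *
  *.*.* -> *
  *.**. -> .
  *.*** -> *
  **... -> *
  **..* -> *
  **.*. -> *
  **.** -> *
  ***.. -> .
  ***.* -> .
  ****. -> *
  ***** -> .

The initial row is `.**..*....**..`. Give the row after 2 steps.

.*.**...*..*.*

*.**..*.*****.
.*.**...*..*.*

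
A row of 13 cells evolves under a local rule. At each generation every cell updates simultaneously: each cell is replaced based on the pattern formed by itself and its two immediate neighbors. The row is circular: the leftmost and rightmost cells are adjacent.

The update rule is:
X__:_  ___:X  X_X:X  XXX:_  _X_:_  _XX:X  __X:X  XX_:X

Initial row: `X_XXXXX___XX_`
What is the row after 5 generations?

_XX___X_XXXXX
XXX_XX_XX___X
__XXXXXXX_XXX
_XX_____XXX_X
XXX_XXXXX_XX_

XXX_XXXXX_XX_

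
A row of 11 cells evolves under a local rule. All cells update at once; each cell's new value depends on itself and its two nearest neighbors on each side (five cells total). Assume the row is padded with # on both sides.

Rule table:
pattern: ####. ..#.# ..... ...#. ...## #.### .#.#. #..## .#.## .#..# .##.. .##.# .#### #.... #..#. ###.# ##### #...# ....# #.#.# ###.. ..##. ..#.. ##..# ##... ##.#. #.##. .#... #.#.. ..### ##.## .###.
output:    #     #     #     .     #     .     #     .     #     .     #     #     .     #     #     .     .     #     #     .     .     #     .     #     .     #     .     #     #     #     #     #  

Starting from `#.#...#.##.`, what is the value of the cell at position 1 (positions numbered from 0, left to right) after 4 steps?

.####.##.##
#..#.#.##..
.####.#.##.
#..#.#.#.##
position 1 holds .

.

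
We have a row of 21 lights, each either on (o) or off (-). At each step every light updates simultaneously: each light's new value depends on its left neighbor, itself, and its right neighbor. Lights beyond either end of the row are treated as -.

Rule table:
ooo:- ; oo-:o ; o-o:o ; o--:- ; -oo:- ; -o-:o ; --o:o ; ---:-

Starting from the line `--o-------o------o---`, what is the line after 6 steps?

o-o-o-o-o-oo-o-o-o---

-oo------oo-----oo---
o-o-----o-o----o-o---
ooo----oooo---oooo---
--o---o---o--o---o---
-oo--oo--oo-oo--oo---
o-o-o-o-o-oo-o-o-o---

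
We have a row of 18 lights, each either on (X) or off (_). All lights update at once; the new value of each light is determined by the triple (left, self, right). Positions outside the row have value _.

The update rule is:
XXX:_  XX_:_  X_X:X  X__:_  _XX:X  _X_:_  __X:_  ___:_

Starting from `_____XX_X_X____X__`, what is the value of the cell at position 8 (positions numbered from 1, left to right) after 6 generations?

_

_____X_X_X________
______X_X_________
_______X__________
__________________
__________________  (fixed point — unchanged through generation 6)
position 8 holds _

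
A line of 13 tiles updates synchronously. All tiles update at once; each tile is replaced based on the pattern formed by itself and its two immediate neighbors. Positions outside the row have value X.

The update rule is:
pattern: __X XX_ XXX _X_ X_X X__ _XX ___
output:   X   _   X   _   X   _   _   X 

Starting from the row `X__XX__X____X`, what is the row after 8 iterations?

iteration 1: __X___X__XXX_
iteration 2: _X__XX__X_X_X
iteration 3: X__X___X_X_X_
iteration 4: __X__XX_X_X_X
iteration 5: _X__X__X_X_X_
iteration 6: X__X__X_X_X_X
iteration 7: __X__X_X_X_X_
iteration 8: _X__X_X_X_X_X

_X__X_X_X_X_X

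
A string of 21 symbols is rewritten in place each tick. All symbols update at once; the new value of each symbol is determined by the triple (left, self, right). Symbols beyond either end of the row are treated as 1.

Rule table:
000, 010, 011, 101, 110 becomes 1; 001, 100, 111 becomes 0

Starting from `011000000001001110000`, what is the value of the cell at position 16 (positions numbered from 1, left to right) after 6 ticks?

111011111101001010110
001110000111001111111
001010110101001000000
001111111111001011110
001000000001001110011
001011111101001010010
position 16 holds 0

0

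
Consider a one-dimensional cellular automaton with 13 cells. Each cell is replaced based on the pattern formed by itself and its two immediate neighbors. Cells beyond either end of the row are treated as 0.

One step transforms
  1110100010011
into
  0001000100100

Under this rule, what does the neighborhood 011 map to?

0

At position 0 the neighborhood is 011; the next row has 0 there.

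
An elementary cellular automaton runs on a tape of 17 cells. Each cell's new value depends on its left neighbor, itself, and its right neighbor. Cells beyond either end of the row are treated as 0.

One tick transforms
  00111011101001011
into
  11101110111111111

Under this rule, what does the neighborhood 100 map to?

1

At position 11 the neighborhood is 100; the next row has 1 there.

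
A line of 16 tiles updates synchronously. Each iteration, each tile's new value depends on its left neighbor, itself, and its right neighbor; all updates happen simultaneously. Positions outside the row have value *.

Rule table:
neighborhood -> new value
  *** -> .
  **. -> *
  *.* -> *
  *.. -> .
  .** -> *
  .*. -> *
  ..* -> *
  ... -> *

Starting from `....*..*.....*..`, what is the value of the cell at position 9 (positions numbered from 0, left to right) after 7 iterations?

iteration 1: .****.**.*****.*
iteration 2: **..******...***
iteration 3: .*.**....*.***..
iteration 4: *****.******.*.*
iteration 5: ....***....*****
iteration 6: .****.*.****....
iteration 7: **..*****..*.***
position 9 holds .

.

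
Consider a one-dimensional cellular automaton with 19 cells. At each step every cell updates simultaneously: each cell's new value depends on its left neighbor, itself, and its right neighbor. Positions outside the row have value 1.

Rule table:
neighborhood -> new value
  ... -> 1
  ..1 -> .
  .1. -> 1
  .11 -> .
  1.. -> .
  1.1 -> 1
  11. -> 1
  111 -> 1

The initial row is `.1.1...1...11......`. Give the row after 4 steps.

1111111111.1..11.11

1111.1.1.1..1.1111.
1111111111..11.1111
1111111111...11.111
1111111111.1..11.11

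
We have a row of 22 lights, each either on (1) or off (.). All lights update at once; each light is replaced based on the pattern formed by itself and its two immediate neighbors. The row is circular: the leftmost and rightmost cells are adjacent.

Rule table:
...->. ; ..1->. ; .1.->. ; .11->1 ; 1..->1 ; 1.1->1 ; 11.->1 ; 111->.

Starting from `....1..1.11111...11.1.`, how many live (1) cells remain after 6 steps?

.....1..11...11..111.1
1.....1.111..111.1.11.
.1.....11.11.1.11.1111
1.1....111111.11111..1
11.1...1....111...11.1
.11.1...1...1.11..1111
count of 1: 11

11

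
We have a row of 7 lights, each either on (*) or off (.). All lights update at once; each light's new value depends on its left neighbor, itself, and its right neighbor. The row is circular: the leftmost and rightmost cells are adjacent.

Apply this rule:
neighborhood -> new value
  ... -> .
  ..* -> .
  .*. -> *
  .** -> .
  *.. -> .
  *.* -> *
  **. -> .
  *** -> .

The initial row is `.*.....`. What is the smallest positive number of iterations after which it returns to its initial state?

.*.....

1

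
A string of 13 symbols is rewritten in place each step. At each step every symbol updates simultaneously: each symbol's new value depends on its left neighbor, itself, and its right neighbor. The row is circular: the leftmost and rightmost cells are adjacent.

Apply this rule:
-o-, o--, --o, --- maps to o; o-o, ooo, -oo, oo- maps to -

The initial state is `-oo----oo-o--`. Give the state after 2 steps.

step 1: o--oooo---ooo
step 2: -oo----ooo---

-oo----ooo---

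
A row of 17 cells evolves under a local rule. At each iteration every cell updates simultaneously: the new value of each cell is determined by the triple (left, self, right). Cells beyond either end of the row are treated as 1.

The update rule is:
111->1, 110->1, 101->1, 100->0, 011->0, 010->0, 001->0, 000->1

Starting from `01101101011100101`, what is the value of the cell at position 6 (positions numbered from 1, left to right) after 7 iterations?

1

10110110101100010
11011011010101001
11101101101010000
11110110110100110
11111011011000011
11111101101011001
11111110110101000
position 6 holds 1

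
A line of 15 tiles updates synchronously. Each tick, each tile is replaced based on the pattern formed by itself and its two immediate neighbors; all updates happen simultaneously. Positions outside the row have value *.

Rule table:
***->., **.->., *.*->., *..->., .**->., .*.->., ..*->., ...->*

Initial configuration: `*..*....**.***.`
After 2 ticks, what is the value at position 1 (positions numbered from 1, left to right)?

.....**........
.***....******.
position 1 holds .

.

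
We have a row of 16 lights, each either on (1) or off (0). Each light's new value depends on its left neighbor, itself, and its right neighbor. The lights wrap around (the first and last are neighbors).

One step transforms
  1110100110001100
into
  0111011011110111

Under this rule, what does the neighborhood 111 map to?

1

At position 1 the neighborhood is 111; the next row has 1 there.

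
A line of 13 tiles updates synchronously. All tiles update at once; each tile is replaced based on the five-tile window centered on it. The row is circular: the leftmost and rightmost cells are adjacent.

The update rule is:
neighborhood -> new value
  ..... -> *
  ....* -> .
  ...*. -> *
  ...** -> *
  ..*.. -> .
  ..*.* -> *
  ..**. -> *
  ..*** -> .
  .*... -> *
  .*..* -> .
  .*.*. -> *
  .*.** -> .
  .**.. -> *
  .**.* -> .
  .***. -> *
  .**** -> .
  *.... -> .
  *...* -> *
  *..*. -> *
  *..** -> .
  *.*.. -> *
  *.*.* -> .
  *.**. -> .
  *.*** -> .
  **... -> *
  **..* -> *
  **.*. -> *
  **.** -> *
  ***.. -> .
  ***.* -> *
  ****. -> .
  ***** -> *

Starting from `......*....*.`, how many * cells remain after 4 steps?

step 1: .***.*.*..*.*
step 2: ..***.**.***.
step 3: **.***..*.*.*
step 4: ***.*.****...
count of *: 8

8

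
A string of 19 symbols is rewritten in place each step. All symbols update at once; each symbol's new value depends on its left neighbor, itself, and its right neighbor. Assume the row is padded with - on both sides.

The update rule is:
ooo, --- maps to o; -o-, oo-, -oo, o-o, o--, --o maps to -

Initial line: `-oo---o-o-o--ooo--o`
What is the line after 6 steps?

----o---------o----
ooo---ooooooo---ooo
-o--o--ooooo--o--o-
--------ooo--------
ooooooo--o--ooooooo
-ooooo-------ooooo-

-ooooo-------ooooo-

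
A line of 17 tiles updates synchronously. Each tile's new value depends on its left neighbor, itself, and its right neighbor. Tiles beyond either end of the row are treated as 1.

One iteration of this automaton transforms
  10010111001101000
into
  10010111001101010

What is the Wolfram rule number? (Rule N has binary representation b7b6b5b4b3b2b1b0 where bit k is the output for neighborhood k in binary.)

position 6: 111 → 1  (bit 7 = 1)
position 0: 110 → 1  (bit 6 = 1)
position 4: 101 → 0  (bit 5 = 0)
position 1: 100 → 0  (bit 4 = 0)
position 5: 011 → 1  (bit 3 = 1)
position 3: 010 → 1  (bit 2 = 1)
position 2: 001 → 0  (bit 1 = 0)
position 15: 000 → 1  (bit 0 = 1)
bits b7..b0 = 11001101 = 205

205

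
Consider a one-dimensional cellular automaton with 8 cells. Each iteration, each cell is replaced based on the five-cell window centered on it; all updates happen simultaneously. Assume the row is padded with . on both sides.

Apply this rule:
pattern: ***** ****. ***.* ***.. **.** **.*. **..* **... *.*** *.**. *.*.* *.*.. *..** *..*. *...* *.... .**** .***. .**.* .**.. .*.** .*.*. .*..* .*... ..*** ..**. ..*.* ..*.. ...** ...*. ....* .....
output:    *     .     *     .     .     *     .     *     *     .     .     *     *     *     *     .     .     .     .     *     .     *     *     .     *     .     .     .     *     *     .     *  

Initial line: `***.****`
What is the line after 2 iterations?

iteration 1: *.*.*...
iteration 2: .*.**..*

.*.**..*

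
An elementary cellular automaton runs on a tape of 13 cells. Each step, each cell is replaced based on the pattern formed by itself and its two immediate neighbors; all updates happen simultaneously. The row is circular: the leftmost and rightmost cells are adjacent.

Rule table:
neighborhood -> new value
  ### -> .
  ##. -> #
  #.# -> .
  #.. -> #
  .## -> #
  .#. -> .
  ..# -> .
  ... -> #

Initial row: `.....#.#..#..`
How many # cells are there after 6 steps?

7

####....#..##
...####..#.#.
##.#..##....#
.#..#.#####.#
..#...#...#..
#..##..##..##
count of #: 7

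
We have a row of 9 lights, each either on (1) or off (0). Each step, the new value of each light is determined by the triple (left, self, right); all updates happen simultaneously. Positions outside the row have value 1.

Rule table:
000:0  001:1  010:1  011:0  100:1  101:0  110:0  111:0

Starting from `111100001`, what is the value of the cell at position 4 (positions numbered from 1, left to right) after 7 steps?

0

000010010
100111110
011000000
000100001
101110010
000001110
100010000
position 4 holds 0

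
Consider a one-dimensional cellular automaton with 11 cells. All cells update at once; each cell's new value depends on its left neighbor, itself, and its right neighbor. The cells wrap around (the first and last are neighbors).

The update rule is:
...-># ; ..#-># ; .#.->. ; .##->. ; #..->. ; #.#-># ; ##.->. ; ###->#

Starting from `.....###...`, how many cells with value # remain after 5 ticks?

5

tick 1: #####.#..##
tick 2: ####.#..#.#
tick 3: ###.#..#.#.
tick 4: .#.#..#.#.#
tick 5: #.#..#.#.#.
count of #: 5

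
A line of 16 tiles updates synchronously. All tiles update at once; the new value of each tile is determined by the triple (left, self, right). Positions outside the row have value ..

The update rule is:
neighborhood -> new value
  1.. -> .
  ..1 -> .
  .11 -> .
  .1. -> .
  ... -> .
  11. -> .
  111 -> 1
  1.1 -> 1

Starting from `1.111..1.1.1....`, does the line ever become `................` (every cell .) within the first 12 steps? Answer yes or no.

.1.1....1.1.....
..1......1......
................
all cells are . at step 3

yes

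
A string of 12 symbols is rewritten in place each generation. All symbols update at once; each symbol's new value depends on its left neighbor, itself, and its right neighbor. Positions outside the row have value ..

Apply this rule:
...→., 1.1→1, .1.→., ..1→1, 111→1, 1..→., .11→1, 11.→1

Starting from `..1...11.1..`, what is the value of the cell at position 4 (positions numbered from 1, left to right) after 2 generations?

.1...1111...
1...11111...
position 4 holds .

.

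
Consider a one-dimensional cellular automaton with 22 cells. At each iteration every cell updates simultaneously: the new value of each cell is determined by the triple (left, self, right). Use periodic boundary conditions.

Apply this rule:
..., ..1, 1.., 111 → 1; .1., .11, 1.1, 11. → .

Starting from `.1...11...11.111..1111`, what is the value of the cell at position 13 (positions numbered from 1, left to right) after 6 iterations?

1

..111..111....1.11.11.
11.1.11.1.1111.......1
1..........11.1111111.
.1111111111....11111..
1.11111111.1111.111.11
...111111...11...1...1
position 13 holds 1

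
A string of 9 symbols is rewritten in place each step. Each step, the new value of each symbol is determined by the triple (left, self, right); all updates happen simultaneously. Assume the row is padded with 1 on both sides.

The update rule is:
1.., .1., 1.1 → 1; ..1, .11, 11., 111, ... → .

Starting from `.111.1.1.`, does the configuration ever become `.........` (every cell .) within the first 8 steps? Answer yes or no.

no

step 1: 1...11111
step 2: .1.......
step 3: 111......
step 4: ...1.....
step 5: 1..11....
step 6: .1...1...
step 7: 111..11..
step 8: ...1...1.
step 8 is ...1...1., still not uniform .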